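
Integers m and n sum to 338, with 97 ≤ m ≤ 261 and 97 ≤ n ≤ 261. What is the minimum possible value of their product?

For a fixed sum, mn is smallest when m and n are as far apart as possible.
The extreme feasible split is m = 97, n = 241, giving mn = 23377.

23377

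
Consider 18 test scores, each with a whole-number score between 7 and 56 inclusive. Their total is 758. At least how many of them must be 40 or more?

4

If only k of them are at least 40, the other 18 − k are at most 39, so the total is at most k·56 + (18 − k)·39.
This must reach 758, so k·56 + (18 − k)·39 ≥ 758, giving k ≥ 4.
Exactly 4 works: 4 values at 56 and 14 at 39 total 770; lower one of the high values by 12 (still ≥ 40) to hit 758.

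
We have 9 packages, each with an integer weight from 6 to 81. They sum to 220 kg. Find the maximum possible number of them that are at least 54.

3

With k values at 54 or above and the rest at least 6, the sum is at least 54 + 48k.
Since the sum is 220, we need 48k ≤ 166, i.e. k ≤ 3.
k = 3 is achieved by 3 values at 54 and 6 at 6, total 198; add 22 to one value (staying below 54) to reach 220.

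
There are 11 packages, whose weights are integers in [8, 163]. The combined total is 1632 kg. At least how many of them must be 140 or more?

5

If only k of them are at least 140, the other 11 − k are at most 139, so the total is at most k·163 + (11 − k)·139.
This must reach 1632, so k·163 + (11 − k)·139 ≥ 1632, giving k ≥ 5.
Exactly 5 works: 5 values at 163 and 6 at 139 total 1649; lower one of the high values by 17 (still ≥ 140) to hit 1632.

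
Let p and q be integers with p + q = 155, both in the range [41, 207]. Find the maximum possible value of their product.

With p + q fixed, pq peaks when the two are closest together.
Taking p = 77 and q = 78 (both in [41, 207]) gives pq = 6006.

6006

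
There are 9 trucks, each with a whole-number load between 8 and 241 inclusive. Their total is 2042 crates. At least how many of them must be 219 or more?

If only k of them are at least 219, the other 9 − k are at most 218, so the total is at most k·241 + (9 − k)·218.
This must reach 2042, so k·241 + (9 − k)·218 ≥ 2042, giving k ≥ 4.
Exactly 4 works: 4 values at 241 and 5 at 218 total 2054; lower one of the high values by 12 (still ≥ 219) to hit 2042.

4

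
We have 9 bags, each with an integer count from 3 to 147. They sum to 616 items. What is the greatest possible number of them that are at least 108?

With k values at 108 or above and the rest at least 3, the sum is at least 27 + 105k.
Since the sum is 616, we need 105k ≤ 589, i.e. k ≤ 5.
k = 5 is achieved by 5 values at 108 and 4 at 3, total 552; add 64 to one value (staying below 108) to reach 616.

5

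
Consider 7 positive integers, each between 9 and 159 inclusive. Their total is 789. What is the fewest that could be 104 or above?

2

If only k of them are at least 104, the other 7 − k are at most 103, so the total is at most k·159 + (7 − k)·103.
This must reach 789, so k·159 + (7 − k)·103 ≥ 789, giving k ≥ 2.
Exactly 2 works: 2 values at 159 and 5 at 103 total 833; lower one of the high values by 44 (still ≥ 104) to hit 789.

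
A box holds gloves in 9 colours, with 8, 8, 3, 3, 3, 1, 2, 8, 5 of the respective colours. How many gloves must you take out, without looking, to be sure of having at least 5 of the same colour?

In the worst case you take as many as possible of each colour without reaching 5: 4 + 4 + 3 + 3 + 3 + 1 + 2 + 4 + 4 = 28.
The next one must give 5 of some colour, so 28 + 1 = 29.

29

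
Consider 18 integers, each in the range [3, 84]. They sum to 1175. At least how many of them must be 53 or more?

Each value short of 53 is at most 52, costing at least 84 − 52 = 32 against the maximum total of 1512.
We can afford to lose at most 1512 − 1175 = 337, so at most ⌊337/32⌋ = 10 fall short, and at least 8 are ≥ 53.
Exactly 8 works: 8 values at 84 and 10 at 52 total 1192; lower one of the high values by 17 (still ≥ 53) to hit 1175.

8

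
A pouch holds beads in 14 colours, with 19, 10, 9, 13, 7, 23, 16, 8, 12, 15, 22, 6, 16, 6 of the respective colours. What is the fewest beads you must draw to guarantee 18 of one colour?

In the worst case you take as many as possible of each colour without reaching 18: 17 + 10 + 9 + 13 + 7 + 17 + 16 + 8 + 12 + 15 + 17 + 6 + 16 + 6 = 169.
The next one must give 18 of some colour, so 169 + 1 = 170.

170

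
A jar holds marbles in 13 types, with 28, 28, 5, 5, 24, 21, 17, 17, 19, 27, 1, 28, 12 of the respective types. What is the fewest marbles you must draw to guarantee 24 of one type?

213

In the worst case you take as many as possible of each type without reaching 24: 23 + 23 + 5 + 5 + 23 + 21 + 17 + 17 + 19 + 23 + 1 + 23 + 12 = 212.
The next one must give 24 of some type, so 212 + 1 = 213.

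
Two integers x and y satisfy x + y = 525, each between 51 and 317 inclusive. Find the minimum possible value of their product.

65936

For a fixed sum, xy is smallest when x and y are as far apart as possible.
The extreme feasible split is x = 208, y = 317, giving xy = 65936.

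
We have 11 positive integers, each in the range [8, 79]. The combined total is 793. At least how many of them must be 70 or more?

4

Suppose at most 11 − j of them reach 70; then j values are ≤ 69 and the rest ≤ 79.
The total is then ≤ 69·j + 79·(11 − j) = 869 − 10j. For this to be ≥ 793 we need j ≤ 7, so at least 11 − 7 = 4 must reach 70.
Exactly 4 works: 4 values at 79 and 7 at 69 total 799; lower one of the high values by 6 (still ≥ 70) to hit 793.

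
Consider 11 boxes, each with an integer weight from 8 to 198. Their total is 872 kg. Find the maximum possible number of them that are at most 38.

8

Suppose k of them are at most 38. Those contribute at most 38 each and the rest at most 198 each.
So the total is at most 38k + 198(11 − k) = 2178 − 160k. This must still be ≥ 872, so k ≤ 8.
k = 8 is achieved by 8 values at 38 and 3 at 198, total 898; lower one of the 198's by 26 (still > 38) to reach 872.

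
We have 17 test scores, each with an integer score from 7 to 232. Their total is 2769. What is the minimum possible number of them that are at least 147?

Suppose at most 17 − j of them reach 147; then j values are ≤ 146 and the rest ≤ 232.
The total is then ≤ 146·j + 232·(17 − j) = 3944 − 86j. For this to be ≥ 2769 we need j ≤ 13, so at least 17 − 13 = 4 must reach 147.
Exactly 4 works: 4 values at 232 and 13 at 146 total 2826; lower one of the high values by 57 (still ≥ 147) to hit 2769.

4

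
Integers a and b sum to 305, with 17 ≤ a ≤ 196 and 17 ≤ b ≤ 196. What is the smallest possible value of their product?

For a fixed sum, ab is smallest when a and b are as far apart as possible.
At the endpoint a = 109, b = 305 − 109 = 196, so ab = 109 × 196 = 21364.

21364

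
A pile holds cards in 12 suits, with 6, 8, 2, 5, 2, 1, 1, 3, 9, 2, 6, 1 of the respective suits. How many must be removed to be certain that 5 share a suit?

33

In the worst case you take as many as possible of each suit without reaching 5: 4 + 4 + 2 + 4 + 2 + 1 + 1 + 3 + 4 + 2 + 4 + 1 = 32.
The next one must give 5 of some suit, so 32 + 1 = 33.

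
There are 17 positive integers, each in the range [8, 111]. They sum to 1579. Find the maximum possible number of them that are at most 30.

Each value at 30 or below falls at least 111 − 30 = 81 short of the ceiling 111.
The ceiling total is 17 × 111 = 1887, and we need 1579, so at most ⌊(1887 − 1579)/81⌋ = 3 can be that low.
k = 3 is achieved by 3 values at 30 and 14 at 111, total 1644; lower one of the 111's by 65 (still > 30) to reach 1579.

3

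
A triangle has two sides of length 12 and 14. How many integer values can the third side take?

23

The triangle inequality gives |12 − 14| < c < 12 + 14, i.e. 2 < c < 26.
So c can be any integer from 3 to 25: 23 values.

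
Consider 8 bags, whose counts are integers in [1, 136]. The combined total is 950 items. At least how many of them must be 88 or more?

6

If only k of them are at least 88, the other 8 − k are at most 87, so the total is at most k·136 + (8 − k)·87.
This must reach 950, so k·136 + (8 − k)·87 ≥ 950, giving k ≥ 6.
Exactly 6 works: 6 values at 136 and 2 at 87 total 990; lower one of the high values by 40 (still ≥ 88) to hit 950.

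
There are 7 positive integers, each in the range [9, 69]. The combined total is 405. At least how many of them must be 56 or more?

2

Each value short of 56 is at most 55, costing at least 69 − 55 = 14 against the maximum total of 483.
We can afford to lose at most 483 − 405 = 78, so at most ⌊78/14⌋ = 5 fall short, and at least 2 are ≥ 56.
Exactly 2 works: 2 values at 69 and 5 at 55 total 413; lower one of the high values by 8 (still ≥ 56) to hit 405.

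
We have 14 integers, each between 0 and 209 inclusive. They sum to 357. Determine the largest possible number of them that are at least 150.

2

Suppose k of them are at least 150. Those contribute at least 150 each and the other 14 − k at least 0 each.
So the total is at least 150k + 0(14 − k) = 0 + 150k. This must be ≤ 357, giving k ≤ 2.
k = 2 is achieved by 2 values at 150 and 12 at 0, total 300; add 57 to one value (staying below 150) to reach 357.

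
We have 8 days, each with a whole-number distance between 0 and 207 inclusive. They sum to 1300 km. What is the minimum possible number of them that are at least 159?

Suppose at most 8 − j of them reach 159; then j values are ≤ 158 and the rest ≤ 207.
The total is then ≤ 158·j + 207·(8 − j) = 1656 − 49j. For this to be ≥ 1300 we need j ≤ 7, so at least 8 − 7 = 1 must reach 159.
Exactly 1 works: 1 value at 207 and 7 at 158 total 1313; lower one of the high values by 13 (still ≥ 159) to hit 1300.

1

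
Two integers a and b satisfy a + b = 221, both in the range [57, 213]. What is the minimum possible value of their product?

For a fixed sum, ab is smallest when a and b are as far apart as possible.
At the endpoint a = 57, b = 221 − 57 = 164, so ab = 57 × 164 = 9348.

9348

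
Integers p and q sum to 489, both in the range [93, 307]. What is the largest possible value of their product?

pq = p(489 − p) is maximized when p is as near 489/2 as the bounds allow.
Taking p = 244 and q = 245 (both in [93, 307]) gives pq = 59780.

59780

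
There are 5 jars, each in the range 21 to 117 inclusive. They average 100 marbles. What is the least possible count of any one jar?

32

To make one jar as small as possible, make the other 4 as large as possible.
The total is 5 × 100 = 500.
The other 4 contribute at most 4 × 117 = 468, leaving at least 500 − 468 = 32.
Since 32 ≥ 21, this is achievable: one at 32 and 4 at 117.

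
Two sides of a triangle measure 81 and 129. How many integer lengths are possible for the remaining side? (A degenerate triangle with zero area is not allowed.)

The triangle inequality gives |81 − 129| < c < 81 + 129, i.e. 48 < c < 210.
So c can be any integer from 49 to 209: 161 values.

161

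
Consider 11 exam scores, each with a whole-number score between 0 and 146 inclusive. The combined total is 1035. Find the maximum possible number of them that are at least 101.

Suppose k of them are at least 101. Those contribute at least 101 each and the other 11 − k at least 0 each.
So the total is at least 101k + 0(11 − k) = 0 + 101k. This must be ≤ 1035, giving k ≤ 10.
k = 10 is achieved by 10 values at 101 and 1 at 0, total 1010; add 25 to one value (staying below 101) to reach 1035.

10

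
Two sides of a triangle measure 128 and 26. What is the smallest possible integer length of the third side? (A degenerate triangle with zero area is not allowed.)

The third side must exceed |128 − 26| = 102.
The smallest integer above 102 is 103.

103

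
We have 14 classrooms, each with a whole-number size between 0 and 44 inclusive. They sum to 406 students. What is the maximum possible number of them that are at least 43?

If k of the values are ≥ 43, the total is ≥ 43k + 0(14 − k).
Setting 43k + 0(14 − k) ≤ 406 gives 43k ≤ 406, so k ≤ 9.
k = 9 is achieved by 9 values at 43 and 5 at 0, total 387; add 19 to one value (staying below 43) to reach 406.

9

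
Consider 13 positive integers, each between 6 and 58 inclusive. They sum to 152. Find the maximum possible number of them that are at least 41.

2

If k of the values are ≥ 41, the total is ≥ 41k + 6(13 − k).
Setting 41k + 6(13 − k) ≤ 152 gives 35k ≤ 74, so k ≤ 2.
k = 2 is achieved by 2 values at 41 and 11 at 6, total 148; add 4 to one value (staying below 41) to reach 152.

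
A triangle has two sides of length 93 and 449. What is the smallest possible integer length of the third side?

357

The third side must exceed |93 − 449| = 356.
The smallest integer above 356 is 357.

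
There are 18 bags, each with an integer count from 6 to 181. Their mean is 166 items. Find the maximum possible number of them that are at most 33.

The total is 18 × 166 = 2988.
Each value at 33 or below falls at least 181 − 33 = 148 short of the ceiling 181.
The ceiling total is 18 × 181 = 3258, and we need 2988, so at most ⌊(3258 − 2988)/148⌋ = 1 can be that low.
k = 1 is achieved by 1 value at 33 and 17 at 181, total 3110; lower one of the 181's by 122 (still > 33) to reach 2988.

1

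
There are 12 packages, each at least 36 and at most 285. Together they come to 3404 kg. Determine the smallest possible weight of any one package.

269

Minimizing one value means maximizing the remaining 11.
The other 11 contribute at most 11 × 285 = 3135, leaving at least 3404 − 3135 = 269.
Since 269 ≥ 36, this is achievable: one at 269 and 11 at 285.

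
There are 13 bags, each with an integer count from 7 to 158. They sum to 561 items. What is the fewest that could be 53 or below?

Each value above 53 is at least 54, contributing at least 54 − 7 = 47 above the floor 7.
The sum exceeds the floor total 91 by 470, so at most ⌊470/47⌋ = 10 exceed 53, and at least 3 are ≤ 53.
Exactly 3 works: 3 values at 7 and 10 at 54 total 561.

3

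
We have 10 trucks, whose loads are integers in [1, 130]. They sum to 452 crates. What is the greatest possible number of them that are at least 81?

Suppose k of them are at least 81. Those contribute at least 81 each and the other 10 − k at least 1 each.
So the total is at least 81k + 1(10 − k) = 10 + 80k. This must be ≤ 452, giving k ≤ 5.
k = 5 is achieved by 5 values at 81 and 5 at 1, total 410; add 42 to one value (staying below 81) to reach 452.

5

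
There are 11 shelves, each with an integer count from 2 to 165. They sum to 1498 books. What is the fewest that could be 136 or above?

If only k of them are at least 136, the other 11 − k are at most 135, so the total is at most k·165 + (11 − k)·135.
This must reach 1498, so k·165 + (11 − k)·135 ≥ 1498, giving k ≥ 1.
Exactly 1 works: 1 value at 165 and 10 at 135 total 1515; lower one of the high values by 17 (still ≥ 136) to hit 1498.

1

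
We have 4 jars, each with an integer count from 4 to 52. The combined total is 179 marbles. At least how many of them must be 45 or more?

1

Each value short of 45 is at most 44, costing at least 52 − 44 = 8 against the maximum total of 208.
We can afford to lose at most 208 − 179 = 29, so at most ⌊29/8⌋ = 3 fall short, and at least 1 are ≥ 45.
Exactly 1 works: 1 value at 52 and 3 at 44 total 184; lower one of the high values by 5 (still ≥ 45) to hit 179.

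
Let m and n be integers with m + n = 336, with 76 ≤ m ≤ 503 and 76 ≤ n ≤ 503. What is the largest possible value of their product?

With m + n fixed, mn peaks when the two are closest together.
Taking m = 168 and n = 168 (both in [76, 503]) gives mn = 28224.

28224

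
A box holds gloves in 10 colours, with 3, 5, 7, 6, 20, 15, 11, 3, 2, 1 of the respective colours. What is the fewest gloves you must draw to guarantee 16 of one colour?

69

In the worst case you take as many as possible of each colour without reaching 16: 3 + 5 + 7 + 6 + 15 + 15 + 11 + 3 + 2 + 1 = 68.
The next one must give 16 of some colour, so 68 + 1 = 69.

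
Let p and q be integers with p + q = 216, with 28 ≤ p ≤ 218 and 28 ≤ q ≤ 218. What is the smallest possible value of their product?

5264

Since p + q is fixed, pushing one of them to its bound minimizes the product.
At the endpoint p = 28, q = 216 − 28 = 188, so pq = 28 × 188 = 5264.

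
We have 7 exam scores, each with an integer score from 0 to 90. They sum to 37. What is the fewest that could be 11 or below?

4

Each value above 11 is at least 12, contributing at least 12 − 0 = 12 above the floor 0.
The sum exceeds the floor total 0 by 37, so at most ⌊37/12⌋ = 3 exceed 11, and at least 4 are ≤ 11.
Exactly 4 works: 4 values at 0 and 3 at 12 total 36; raise one of the low values by 1 (still ≤ 11) to hit 37.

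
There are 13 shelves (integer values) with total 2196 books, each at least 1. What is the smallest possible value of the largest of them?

The average is 2196/13 > 168, so not all 13 can be 168 or less; the largest is ≥ 169.
Taking 1 copy of 168 and 12 copies of 169 gives exactly 2196, so 169 is attained.

169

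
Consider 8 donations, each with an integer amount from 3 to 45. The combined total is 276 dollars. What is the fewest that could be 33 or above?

2

Each value short of 33 is at most 32, costing at least 45 − 32 = 13 against the maximum total of 360.
We can afford to lose at most 360 − 276 = 84, so at most ⌊84/13⌋ = 6 fall short, and at least 2 are ≥ 33.
Exactly 2 works: 2 values at 45 and 6 at 32 total 282; lower one of the high values by 6 (still ≥ 33) to hit 276.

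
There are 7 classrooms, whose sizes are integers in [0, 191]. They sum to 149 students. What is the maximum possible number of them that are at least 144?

1

With k values at 144 or above and the rest at least 0, the sum is at least 0 + 144k.
Since the sum is 149, we need 144k ≤ 149, i.e. k ≤ 1.
k = 1 is achieved by 1 value at 144 and 6 at 0, total 144; add 5 to one value (staying below 144) to reach 149.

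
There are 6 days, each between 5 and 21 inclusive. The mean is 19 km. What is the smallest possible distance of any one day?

9

Minimizing one value means maximizing the remaining 5.
The total is 6 × 19 = 114.
The other 5 contribute at most 5 × 21 = 105, leaving at least 114 − 105 = 9.
Since 9 ≥ 5, this is achievable: one at 9 and 5 at 21.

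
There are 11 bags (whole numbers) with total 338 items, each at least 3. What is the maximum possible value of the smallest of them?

The 11 values sum to 338, so their minimum is at most ⌊338/11⌋ = 30.
Achievable: 3 of them at 30 and 8 at 31 total 338.

30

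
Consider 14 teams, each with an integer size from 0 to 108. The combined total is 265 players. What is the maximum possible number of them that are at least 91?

If k of the values are ≥ 91, the total is ≥ 91k + 0(14 − k).
Setting 91k + 0(14 − k) ≤ 265 gives 91k ≤ 265, so k ≤ 2.
k = 2 is achieved by 2 values at 91 and 12 at 0, total 182; add 83 to one value (staying below 91) to reach 265.

2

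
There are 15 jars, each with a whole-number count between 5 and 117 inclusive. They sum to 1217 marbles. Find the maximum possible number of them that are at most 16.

5

Each value at 16 or below falls at least 117 − 16 = 101 short of the ceiling 117.
The ceiling total is 15 × 117 = 1755, and we need 1217, so at most ⌊(1755 − 1217)/101⌋ = 5 can be that low.
k = 5 is achieved by 5 values at 16 and 10 at 117, total 1250; lower one of the 117's by 33 (still > 16) to reach 1217.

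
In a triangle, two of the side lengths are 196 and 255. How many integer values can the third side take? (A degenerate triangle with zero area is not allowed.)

The triangle inequality gives |196 − 255| < c < 196 + 255, i.e. 59 < c < 451.
So c can be any integer from 60 to 450: 391 values.

391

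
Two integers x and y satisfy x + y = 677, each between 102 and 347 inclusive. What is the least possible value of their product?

Since x + y is fixed, pushing one of them to its bound minimizes the product.
The extreme feasible split is x = 330, y = 347, giving xy = 114510.

114510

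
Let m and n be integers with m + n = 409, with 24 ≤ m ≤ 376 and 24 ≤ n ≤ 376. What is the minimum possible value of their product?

For a fixed sum, mn is smallest when m and n are as far apart as possible.
At the endpoint m = 33, n = 409 − 33 = 376, so mn = 33 × 376 = 12408.

12408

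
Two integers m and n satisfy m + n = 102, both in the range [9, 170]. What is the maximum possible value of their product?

2601

For a fixed sum, the product mn is largest when m and n are as close as possible.
Taking m = 51 and n = 51 (both in [9, 170]) gives mn = 2601.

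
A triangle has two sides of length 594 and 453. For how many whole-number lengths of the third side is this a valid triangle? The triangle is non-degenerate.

905

The triangle inequality gives |594 − 453| < c < 594 + 453, i.e. 141 < c < 1047.
So c can be any integer from 142 to 1046: 905 values.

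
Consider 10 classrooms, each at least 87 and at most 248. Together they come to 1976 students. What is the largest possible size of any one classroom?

248

To make one classroom as large as possible, make the other 9 as small as possible.
The other 9 contribute at least 9 × 87 = 783, leaving at most 1976 − 783 = 1193.
But each classroom is capped at 248, so the maximum is 248.
Achievable: one at 248 and the other 9 totalling 1728, which fits since 9 × 87 ≤ 1728 ≤ 9 × 248.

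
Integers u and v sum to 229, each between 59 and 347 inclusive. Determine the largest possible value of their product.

For a fixed sum, the product uv is largest when u and v are as close as possible.
Taking u = 114 and v = 115 (both in [59, 347]) gives uv = 13110.

13110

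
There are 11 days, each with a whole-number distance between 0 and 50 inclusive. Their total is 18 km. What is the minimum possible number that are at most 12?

Each value above 12 is at least 13, contributing at least 13 − 0 = 13 above the floor 0.
The sum exceeds the floor total 0 by 18, so at most ⌊18/13⌋ = 1 exceed 12, and at least 10 are ≤ 12.
Exactly 10 works: 10 values at 0 and 1 at 13 total 13; raise one of the low values by 5 (still ≤ 12) to hit 18.

10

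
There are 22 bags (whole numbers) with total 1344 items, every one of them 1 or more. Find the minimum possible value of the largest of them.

62

The 22 values sum to 1344, so their maximum is at least ⌈1344/22⌉ = 62.
Taking 20 copies of 61 and 2 copies of 62 gives exactly 1344, so 62 is attained.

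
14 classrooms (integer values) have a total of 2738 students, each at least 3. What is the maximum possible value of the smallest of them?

The 14 values sum to 2738, so their minimum is at most ⌊2738/14⌋ = 195.
Taking 6 copies of 195 and 8 copies of 196 gives exactly 2738, so 195 is attained.

195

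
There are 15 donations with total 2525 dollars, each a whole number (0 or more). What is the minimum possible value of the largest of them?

The average is 2525/15 > 168, so not all 15 can be 168 or less; the largest is ≥ 169.
Taking 10 copies of 168 and 5 copies of 169 gives exactly 2525, so 169 is attained.

169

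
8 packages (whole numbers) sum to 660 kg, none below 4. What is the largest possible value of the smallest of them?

82

If every one of the 8 were at least 83, the total would be at least 8 × 83 = 664 > 660.
Equality holds with 4 values of 82 and 4 values of 83.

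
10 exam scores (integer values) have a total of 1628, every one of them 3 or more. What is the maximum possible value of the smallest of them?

If every one of the 10 were at least 163, the total would be at least 10 × 163 = 1630 > 1628.
Taking 2 copies of 162 and 8 copies of 163 gives exactly 1628, so 162 is attained.

162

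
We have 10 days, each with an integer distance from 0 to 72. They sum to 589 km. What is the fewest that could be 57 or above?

2

If only k of them are at least 57, the other 10 − k are at most 56, so the total is at most k·72 + (10 − k)·56.
This must reach 589, so k·72 + (10 − k)·56 ≥ 589, giving k ≥ 2.
Exactly 2 works: 2 values at 72 and 8 at 56 total 592; lower one of the high values by 3 (still ≥ 57) to hit 589.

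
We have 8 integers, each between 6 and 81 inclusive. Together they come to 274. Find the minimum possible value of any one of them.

Minimizing one value means maximizing the remaining 7.
The other 7 can take up 7 × 81 = 567 ≥ 274 − 6, so one integer can sit at its floor of 6.
Achievable: one at 6 and the other 7 totalling 268, which fits since 7 × 6 ≤ 268 ≤ 7 × 81.

6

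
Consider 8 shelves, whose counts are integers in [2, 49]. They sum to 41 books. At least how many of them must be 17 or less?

7

Let j be the number exceeding 17. Then the total is ≥ 18·j + 2·(8 − j) = 16 + 16j.
So 16j ≤ 25 and j ≤ 1; hence at least 8 − 1 = 7 are ≤ 17.
Exactly 7 works: 7 values at 2 and 1 at 18 total 32; raise one of the low values by 9 (still ≤ 17) to hit 41.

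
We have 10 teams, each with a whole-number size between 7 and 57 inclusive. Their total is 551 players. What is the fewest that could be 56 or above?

Each value short of 56 is at most 55, costing at least 57 − 55 = 2 against the maximum total of 570.
We can afford to lose at most 570 − 551 = 19, so at most ⌊19/2⌋ = 9 fall short, and at least 1 are ≥ 56.
Exactly 1 works: 1 value at 57 and 9 at 55 total 552; lower one of the high values by 1 (still ≥ 56) to hit 551.

1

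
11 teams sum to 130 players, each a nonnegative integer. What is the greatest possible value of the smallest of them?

If every one of the 11 were at least 12, the total would be at least 11 × 12 = 132 > 130.
Taking 2 copies of 11 and 9 copies of 12 gives exactly 130, so 11 is attained.

11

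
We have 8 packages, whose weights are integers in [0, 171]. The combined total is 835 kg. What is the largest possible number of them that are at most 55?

4

Each value at 55 or below falls at least 171 − 55 = 116 short of the ceiling 171.
The ceiling total is 8 × 171 = 1368, and we need 835, so at most ⌊(1368 − 835)/116⌋ = 4 can be that low.
k = 4 is achieved by 4 values at 55 and 4 at 171, total 904; lower one of the 171's by 69 (still > 55) to reach 835.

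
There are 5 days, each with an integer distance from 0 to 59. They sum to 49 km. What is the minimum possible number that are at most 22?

Let j be the number exceeding 22. Then the total is ≥ 23·j + 0·(5 − j) = 0 + 23j.
So 23j ≤ 49 and j ≤ 2; hence at least 5 − 2 = 3 are ≤ 22.
Exactly 3 works: 3 values at 0 and 2 at 23 total 46; raise one of the low values by 3 (still ≤ 22) to hit 49.

3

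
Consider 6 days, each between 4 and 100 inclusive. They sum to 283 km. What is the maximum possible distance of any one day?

Maximizing one value means minimizing the remaining 5.
The other 5 contribute at least 5 × 4 = 20, leaving at most 283 − 20 = 263.
But each day is capped at 100, so the maximum is 100.
Achievable: one at 100 and the other 5 totalling 183, which fits since 5 × 4 ≤ 183 ≤ 5 × 100.

100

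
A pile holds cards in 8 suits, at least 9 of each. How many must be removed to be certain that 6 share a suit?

You could draw 5 of every suit without reaching 6 of any — 40 in all.
One more forces 6 of some suit, so 40 + 1 = 41.

41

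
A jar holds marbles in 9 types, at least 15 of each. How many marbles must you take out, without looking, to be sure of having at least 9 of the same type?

73

You could draw 8 of every type without reaching 9 of any — 72 in all.
One more forces 9 of some type, so 72 + 1 = 73.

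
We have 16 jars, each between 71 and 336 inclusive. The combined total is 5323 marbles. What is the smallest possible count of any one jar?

Minimizing one value means maximizing the remaining 15.
The other 15 contribute at most 15 × 336 = 5040, leaving at least 5323 − 5040 = 283.
Since 283 ≥ 71, this is achievable: one at 283 and 15 at 336.

283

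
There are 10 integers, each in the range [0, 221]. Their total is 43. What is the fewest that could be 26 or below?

Let j be the number exceeding 26. Then the total is ≥ 27·j + 0·(10 − j) = 0 + 27j.
So 27j ≤ 43 and j ≤ 1; hence at least 10 − 1 = 9 are ≤ 26.
Exactly 9 works: 9 values at 0 and 1 at 27 total 27; raise one of the low values by 16 (still ≤ 26) to hit 43.

9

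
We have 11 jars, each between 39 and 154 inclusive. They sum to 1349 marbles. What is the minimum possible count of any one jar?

To make one jar as small as possible, make the other 10 as large as possible.
The other 10 can take up 10 × 154 = 1540 ≥ 1349 − 39, so one jar can sit at its floor of 39.
Achievable: one at 39 and the other 10 totalling 1310, which fits since 10 × 39 ≤ 1310 ≤ 10 × 154.

39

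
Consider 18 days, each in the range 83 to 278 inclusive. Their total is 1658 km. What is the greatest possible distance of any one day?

247

To make one day as large as possible, make the other 17 as small as possible.
The other 17 contribute at least 17 × 83 = 1411, leaving at most 1658 − 1411 = 247.
Since 247 ≤ 278, this is achievable: one at 247 and 17 at 83.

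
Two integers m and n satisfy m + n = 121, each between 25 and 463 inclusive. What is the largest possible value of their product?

With m + n fixed, mn peaks when the two are closest together.
Taking m = 60 and n = 61 (both in [25, 463]) gives mn = 3660.

3660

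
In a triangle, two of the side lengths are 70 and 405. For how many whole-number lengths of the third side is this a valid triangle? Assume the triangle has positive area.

139

The triangle inequality gives |70 − 405| < c < 70 + 405, i.e. 335 < c < 475.
So c can be any integer from 336 to 474: 139 values.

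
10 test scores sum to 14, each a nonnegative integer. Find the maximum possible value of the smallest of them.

The average is 14/10 < 2, so some value is ≤ 1.
Achievable: 6 of them at 1 and 4 at 2 total 14.

1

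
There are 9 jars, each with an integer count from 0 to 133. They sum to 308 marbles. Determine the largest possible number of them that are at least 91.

3

If k of the values are ≥ 91, the total is ≥ 91k + 0(9 − k).
Setting 91k + 0(9 − k) ≤ 308 gives 91k ≤ 308, so k ≤ 3.
k = 3 is achieved by 3 values at 91 and 6 at 0, total 273; add 35 to one value (staying below 91) to reach 308.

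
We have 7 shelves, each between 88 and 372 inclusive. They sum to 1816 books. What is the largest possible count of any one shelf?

To make one shelf as large as possible, make the other 6 as small as possible.
The other 6 contribute at least 6 × 88 = 528, leaving at most 1816 − 528 = 1288.
But each shelf is capped at 372, so the maximum is 372.
Achievable: one at 372 and the other 6 totalling 1444, which fits since 6 × 88 ≤ 1444 ≤ 6 × 372.

372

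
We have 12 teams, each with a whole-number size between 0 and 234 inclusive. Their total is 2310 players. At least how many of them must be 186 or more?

2

Each value short of 186 is at most 185, costing at least 234 − 185 = 49 against the maximum total of 2808.
We can afford to lose at most 2808 − 2310 = 498, so at most ⌊498/49⌋ = 10 fall short, and at least 2 are ≥ 186.
Exactly 2 works: 2 values at 234 and 10 at 185 total 2318; lower one of the high values by 8 (still ≥ 186) to hit 2310.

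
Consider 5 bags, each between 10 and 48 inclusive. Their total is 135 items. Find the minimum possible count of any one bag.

To make one bag as small as possible, make the other 4 as large as possible.
The other 4 can take up 4 × 48 = 192 ≥ 135 − 10, so one bag can sit at its floor of 10.
Achievable: one at 10 and the other 4 totalling 125, which fits since 4 × 10 ≤ 125 ≤ 4 × 48.

10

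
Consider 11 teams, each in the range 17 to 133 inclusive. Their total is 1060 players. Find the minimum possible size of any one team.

17

Minimizing one value means maximizing the remaining 10.
The other 10 can take up 10 × 133 = 1330 ≥ 1060 − 17, so one team can sit at its floor of 17.
Achievable: one at 17 and the other 10 totalling 1043, which fits since 10 × 17 ≤ 1043 ≤ 10 × 133.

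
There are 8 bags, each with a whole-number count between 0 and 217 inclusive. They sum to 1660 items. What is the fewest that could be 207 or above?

If only k of them are at least 207, the other 8 − k are at most 206, so the total is at most k·217 + (8 − k)·206.
This must reach 1660, so k·217 + (8 − k)·206 ≥ 1660, giving k ≥ 2.
Exactly 2 works: 2 values at 217 and 6 at 206 total 1670; lower one of the high values by 10 (still ≥ 207) to hit 1660.

2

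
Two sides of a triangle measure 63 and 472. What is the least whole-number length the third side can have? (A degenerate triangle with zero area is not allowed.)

410

The third side must exceed |63 − 472| = 409.
The smallest integer above 409 is 410.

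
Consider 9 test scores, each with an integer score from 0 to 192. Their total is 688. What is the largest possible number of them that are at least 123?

If k of the values are ≥ 123, the total is ≥ 123k + 0(9 − k).
Setting 123k + 0(9 − k) ≤ 688 gives 123k ≤ 688, so k ≤ 5.
k = 5 is achieved by 5 values at 123 and 4 at 0, total 615; add 73 to one value (staying below 123) to reach 688.

5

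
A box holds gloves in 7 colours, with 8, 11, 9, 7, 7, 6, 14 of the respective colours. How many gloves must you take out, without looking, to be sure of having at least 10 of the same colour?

In the worst case you take as many as possible of each colour without reaching 10: 8 + 9 + 9 + 7 + 7 + 6 + 9 = 55.
The next one must give 10 of some colour, so 55 + 1 = 56.

56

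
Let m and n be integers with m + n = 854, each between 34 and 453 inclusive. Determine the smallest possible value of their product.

For a fixed sum, mn is smallest when m and n are as far apart as possible.
The extreme feasible split is m = 401, n = 453, giving mn = 181653.

181653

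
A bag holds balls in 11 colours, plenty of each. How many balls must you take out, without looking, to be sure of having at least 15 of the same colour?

155

In the worst case you draw 14 of each of the 11 colours: 11 × 14 = 154.
One more forces 15 of some colour, so 154 + 1 = 155.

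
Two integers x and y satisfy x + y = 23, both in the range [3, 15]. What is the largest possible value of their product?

With x + y fixed, xy peaks when the two are closest together.
Taking x = 11 and y = 12 (both in [3, 15]) gives xy = 132.

132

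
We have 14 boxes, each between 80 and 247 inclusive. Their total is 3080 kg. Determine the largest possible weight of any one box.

247

To make one box as large as possible, make the other 13 as small as possible.
The other 13 contribute at least 13 × 80 = 1040, leaving at most 3080 − 1040 = 2040.
But each box is capped at 247, so the maximum is 247.
Achievable: one at 247 and the other 13 totalling 2833, which fits since 13 × 80 ≤ 2833 ≤ 13 × 247.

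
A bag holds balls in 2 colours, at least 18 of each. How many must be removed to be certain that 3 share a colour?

In the worst case you draw 2 of each of the 2 colours: 2 × 2 = 4.
One more forces 3 of some colour, so 4 + 1 = 5.

5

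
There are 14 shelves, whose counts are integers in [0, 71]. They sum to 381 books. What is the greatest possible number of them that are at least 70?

5

If k of the values are ≥ 70, the total is ≥ 70k + 0(14 − k).
Setting 70k + 0(14 − k) ≤ 381 gives 70k ≤ 381, so k ≤ 5.
k = 5 is achieved by 5 values at 70 and 9 at 0, total 350; add 31 to one value (staying below 70) to reach 381.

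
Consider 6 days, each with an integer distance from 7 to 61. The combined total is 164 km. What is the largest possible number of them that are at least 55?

2

If k of the values are ≥ 55, the total is ≥ 55k + 7(6 − k).
Setting 55k + 7(6 − k) ≤ 164 gives 48k ≤ 122, so k ≤ 2.
k = 2 is achieved by 2 values at 55 and 4 at 7, total 138; add 26 to one value (staying below 55) to reach 164.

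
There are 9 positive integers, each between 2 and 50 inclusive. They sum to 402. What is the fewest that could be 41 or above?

Suppose at most 9 − j of them reach 41; then j values are ≤ 40 and the rest ≤ 50.
The total is then ≤ 40·j + 50·(9 − j) = 450 − 10j. For this to be ≥ 402 we need j ≤ 4, so at least 9 − 4 = 5 must reach 41.
Exactly 5 works: 5 values at 50 and 4 at 40 total 410; lower one of the high values by 8 (still ≥ 41) to hit 402.

5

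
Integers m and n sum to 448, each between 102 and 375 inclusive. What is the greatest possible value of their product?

For a fixed sum, the product mn is largest when m and n are as close as possible.
Taking m = 224 and n = 224 (both in [102, 375]) gives mn = 50176.

50176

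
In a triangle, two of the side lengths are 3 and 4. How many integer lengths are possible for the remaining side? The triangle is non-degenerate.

The triangle inequality gives |3 − 4| < c < 3 + 4, i.e. 1 < c < 7.
So c can be any integer from 2 to 6: 5 values.

5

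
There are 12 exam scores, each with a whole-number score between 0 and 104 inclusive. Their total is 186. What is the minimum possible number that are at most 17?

2

If only k of them are at most 17, the other 12 − k are at least 18, so the total is at least (12 − k)·18 + k·0.
This is ≤ 186, so (12 − k)·18 + 0k ≤ 186, which gives k ≥ 2.
Exactly 2 works: 2 values at 0 and 10 at 18 total 180; raise one of the low values by 6 (still ≤ 17) to hit 186.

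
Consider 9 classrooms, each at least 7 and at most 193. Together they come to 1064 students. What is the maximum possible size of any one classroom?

193

To make one classroom as large as possible, make the other 8 as small as possible.
The other 8 contribute at least 8 × 7 = 56, leaving at most 1064 − 56 = 1008.
But each classroom is capped at 193, so the maximum is 193.
Achievable: one at 193 and the other 8 totalling 871, which fits since 8 × 7 ≤ 871 ≤ 8 × 193.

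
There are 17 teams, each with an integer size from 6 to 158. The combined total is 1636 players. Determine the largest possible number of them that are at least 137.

11

Suppose k of them are at least 137. Those contribute at least 137 each and the other 17 − k at least 6 each.
So the total is at least 137k + 6(17 − k) = 102 + 131k. This must be ≤ 1636, giving k ≤ 11.
k = 11 is achieved by 11 values at 137 and 6 at 6, total 1543; add 93 to one value (staying below 137) to reach 1636.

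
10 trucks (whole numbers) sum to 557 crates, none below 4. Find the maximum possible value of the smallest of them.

55

The 10 values sum to 557, so their minimum is at most ⌊557/10⌋ = 55.
Taking 3 copies of 55 and 7 copies of 56 gives exactly 557, so 55 is attained.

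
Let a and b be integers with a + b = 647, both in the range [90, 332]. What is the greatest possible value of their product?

For a fixed sum, the product ab is largest when a and b are as close as possible.
Taking a = 323 and b = 324 (both in [90, 332]) gives ab = 104652.

104652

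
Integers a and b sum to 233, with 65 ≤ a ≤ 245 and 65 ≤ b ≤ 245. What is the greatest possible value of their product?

ab = a(233 − a) is maximized when a is as near 233/2 as the bounds allow.
Taking a = 116 and b = 117 (both in [65, 245]) gives ab = 13572.

13572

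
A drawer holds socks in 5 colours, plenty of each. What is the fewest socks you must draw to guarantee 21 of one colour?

In the worst case you draw 20 of each of the 5 colours: 5 × 20 = 100.
One more forces 21 of some colour, so 100 + 1 = 101.

101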